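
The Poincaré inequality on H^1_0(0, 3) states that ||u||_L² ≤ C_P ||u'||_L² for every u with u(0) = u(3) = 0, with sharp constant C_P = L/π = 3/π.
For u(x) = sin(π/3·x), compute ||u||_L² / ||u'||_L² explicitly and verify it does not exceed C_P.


||u||_L² / ||u'||_L² = 3/π = C_P.

u(x) = sin(π/3·x), so u'(x) = π*cos(π*x/3)/3.
Writing u(x) = A·sin(kπx/L) with A = 1 and k = 1, use ∫_0^L sin²(kπx/L) dx = L/2 and ∫_0^L cos²(kπx/L) dx = L/2.
u² = 1·sin²(π/3·x) and (u')² = π^2/9·cos²(π/3·x), and each of sin², cos² integrates to L/2 = 3/2 over (0, 3).
∫_0^3 u² dx = 3/2, so ||u||_L² = sqrt(6)/2.
∫_0^3 (u')² dx = π^2/6, so ||u'||_L² = sqrt(6)*π/6.
Ratio ||u||_L² / ||u'||_L² = 3/π.
Sharp Poincaré constant on H^1_0(0, 3) is C_P = L/π = 3/π, achieved by sin(π/3·x).
This is the k = 1 eigenfunction (up to amplitude), so the ratio equals the sharp Poincaré constant exactly.


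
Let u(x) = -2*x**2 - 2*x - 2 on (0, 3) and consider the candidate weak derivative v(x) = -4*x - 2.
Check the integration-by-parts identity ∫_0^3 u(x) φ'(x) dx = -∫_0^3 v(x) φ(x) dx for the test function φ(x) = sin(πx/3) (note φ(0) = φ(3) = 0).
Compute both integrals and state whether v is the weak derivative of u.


LHS = 48/π, RHS = 48/π. Yes, v = u' weakly.

u(x) = -2*x**2 - 2*x - 2, classical derivative u'(x) = -4*x - 2.
φ(x) = sin(πx/3), so φ'(x) = π*cos(π*x/3)/3.
Note φ(0) = φ(3) = 0, so the boundary term u·φ vanishes.
LHS = ∫_0^3 u(x) φ'(x) dx = ∫_0^3 (-2*π*x^2*cos(π*x/3)/3 - 2*π*x*cos(π*x/3)/3 - 2*π*cos(π*x/3)/3) dx. Term by term:
  ∫_0^3 -2*π*cos(π*x/3)/3 dx = 0;  ∫_0^3 -2*π*x*cos(π*x/3)/3 dx = 12/π;  ∫_0^3 -2*π*x^2*cos(π*x/3)/3 dx = 36/π.
Sum: 0 + 12/π + 36/π = 48/π.
So LHS = 48/π.
∫_0^3 v(x) φ(x) dx = ∫_0^3 (-4*x*sin(π*x/3) - 2*sin(π*x/3)) dx. Term by term:
  ∫_0^3 -2*sin(π*x/3) dx = -12/π;  ∫_0^3 -4*x*sin(π*x/3) dx = -36/π.
Sum: -12/π − 36/π = -48/π.
So RHS = -∫_0^3 v(x) φ(x) dx = 48/π.
LHS = RHS, so the identity holds for this test φ.
Moreover u is smooth here and v(x) = u'(x) = -4*x - 2 pointwise, so the identity holds for every test function. Hence v is the weak derivative of u.


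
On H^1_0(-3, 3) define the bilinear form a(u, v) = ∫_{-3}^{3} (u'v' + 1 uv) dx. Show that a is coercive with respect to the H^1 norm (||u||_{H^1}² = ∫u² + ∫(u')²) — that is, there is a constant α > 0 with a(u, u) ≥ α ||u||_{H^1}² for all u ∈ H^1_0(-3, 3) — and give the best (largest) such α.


α = 1

Coercivity of a(·,·) on H^1_0(-3, 3) means a(u, u) ≥ α ||u||_{H^1}² for every u ∈ H^1_0.
The interval has length L = 6, and Poincaré/coercivity depend only on L. Here a(u, u) = ∫(u')² + (1)·∫u².
Here c = 1 ≥ 1, so a(u,u) = ∫(u')² + c∫u² ≥ ∫(u')² + ∫u² = ||u||_{H^1}², i.e. α = 1 works. No larger α is possible: a(u,u) ≥ α||u||_{H^1}² means (1−α)∫(u')² ≥ (α−c)∫u², and for the modes u_n = sin(nπ(x−x₀)/L) (x₀ the left endpoint) one has ∫u_n²/∫(u_n')² = (L/(nπ))² → 0, so a(u_n,u_n)/||u_n||_{H^1}² → 1. Hence the optimal constant is α = 1.
Therefore α = 1.


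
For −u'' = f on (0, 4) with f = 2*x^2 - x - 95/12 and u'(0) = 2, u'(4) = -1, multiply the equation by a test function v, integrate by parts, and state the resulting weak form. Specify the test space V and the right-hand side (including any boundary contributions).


V = H^1(0, 4) (v unrestricted at boundary; u is determined up to an additive constant); weak form: ∫_0^4 u'v' dx = ∫_0^4 (2*x^2 - x - 95/12) v dx − v(4) − 2·v(0) for all v ∈ V.

Multiply both sides by a test function v and integrate from 0 to 4:
  ∫_0^4 −u''(x) v(x) dx = ∫_0^4 f(x) v(x) dx.
Integrate the LHS by parts once:
  ∫_0^4 −u'' v dx = −[u'(x) v(x)]_0^4 + ∫_0^4 u'(x) v'(x) dx.
Thus ∫_0^4 u'(x) v'(x) dx = ∫_0^4 f(x) v(x) dx + [u'(x) v(x)]_0^4.
Choose V so that boundary terms are either known or forced to vanish.
u has inhomogeneous Neumann u'(0) = 2, u'(4) = -1. [u' v]_0^4 = (-1)·v(4) − (2)·v(0) = − v(4) − 2·v(0). Take V = H^1(0, 4); boundary term becomes part of RHS.
Weak formulation: find u (satisfying any essential BC) such that ∫_0^4 u'(x) v'(x) dx = ∫_0^4 f v dx − v(4) − 2·v(0) for all v ∈ V (Neumann data are natural BCs: they enter the RHS as boundary terms).
Substituting f(x) = 2*x^2 - x - 95/12, the right-hand side is ∫_0^4 (2*x^2 - x - 95/12) v dx − v(4) − 2·v(0).
Compatibility check (pure Neumann): taking v ≡ 1 ∈ V gives 0 = ∫_0^4 f dx + (-1) − (2), i.e. ∫_0^4 f dx must equal u'(0) − u'(4) = 3. Indeed ∫_0^4 (2*x^2 - x - 95/12) dx = 3, so the data are compatible. The solution is then unique only up to an additive constant (fix it e.g. by requiring ∫_0^4 u dx = 0).


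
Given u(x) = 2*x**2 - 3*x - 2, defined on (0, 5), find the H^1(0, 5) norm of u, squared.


||u||_{H^1}^2 = 3745/3

The H^1 norm (squared) on an interval (0, L) is
  ||u||_{H^1}^2 = ∫_0^L u(x)^2 dx + ∫_0^L u'(x)^2 dx.
Compute u'(x) = 4*x - 3.
Then u(x)^2 = 4*x**4 - 12*x**3 + x**2 + 12*x + 4 and u'(x)^2 = 16*x**2 - 24*x + 9.
Integrate each monomial from 0 to 5 using ∫_0^5 c·x^n dx = c·5^(n+1)/(n+1):
  ∫_0^5 u(x)^2 dx = ∫_0^5 (4*x^4 - 12*x^3 + x^2 + 12*x + 4) dx. Term by term:
    ∫_0^5 4*x^4 dx = 2500;  ∫_0^5 -12*x^3 dx = -1875;  ∫_0^5 x^2 dx = 125/3;
    ∫_0^5 12*x dx = 150;  ∫_0^5 4 dx = 20.
  Sum: 2500 − 1875 + 125/3 + 150 + 20 = 2510/3.
  ∫_0^5 u'(x)^2 dx = ∫_0^5 (16*x^2 - 24*x + 9) dx. Term by term:
    ∫_0^5 16*x^2 dx = 2000/3;  ∫_0^5 -24*x dx = -300;  ∫_0^5 9 dx = 45.
  Sum: 2000/3 − 300 + 45 = 1235/3.
Adding: ||u||_{H^1}^2 = 2510/3 + 1235/3 = 3745/3.


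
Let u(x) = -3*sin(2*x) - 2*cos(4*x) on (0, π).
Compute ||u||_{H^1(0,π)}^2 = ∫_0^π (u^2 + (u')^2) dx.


||u||_{H^1(0,π)}^2 = 113*π/2

u'(x) = 8*sin(4*x) - 6*cos(2*x).
Expand u² and (u')² and integrate term by term on (0, π), using: for integers n ≥ 1, ∫_0^π sin²(nx) dx = ∫_0^π cos²(nx) dx = π/2; for n ≠ n', ∫_0^π sin(nx)sin(n'x) dx = ∫_0^π cos(nx)cos(n'x) dx = 0; and by product-to-sum, ∫_0^π sin(nx)cos(n'x) dx = ½∫_0^π [sin((n+n')x) + sin((n−n')x)] dx, which is 0 when n+n' is even and 2n/(n²−n'²) when n+n' is odd (it need not vanish on (0, π)).
  u² squared terms: (-3)²·∫sin(2x)² dx = 9·π/2 = 9*π/2;  (-2)²·∫cos(4x)² dx = 4·π/2 = 2*π.
  u² cross terms: 2·(-3)·(-2)·∫sin(2x)·cos(4x) dx = 12·(0) = 0.
  So ∫_0^π u² dx = 9*π/2 + 2*π + 0 = 13*π/2.
  (u')² squared terms: (-6)²·∫cos(2x)² dx = 36·π/2 = 18*π;  (8)²·∫sin(4x)² dx = 64·π/2 = 32*π.
  (u')² cross terms: 2·(-6)·(8)·∫cos(2x)·sin(4x) dx = -96·(0) = 0.
  So ∫_0^π (u')² dx = 18*π + 32*π + 0 = 50*π.
||u||_{H^1}^2 = (13*π/2) + (50*π) = 113*π/2.


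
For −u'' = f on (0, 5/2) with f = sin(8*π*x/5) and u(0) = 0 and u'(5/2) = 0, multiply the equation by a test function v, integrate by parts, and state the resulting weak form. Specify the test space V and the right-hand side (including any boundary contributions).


V = {v ∈ H^1(0, 5/2) : v(0) = 0} (test functions vanish at x = 0 where u is specified); weak form: ∫_0^5/2 u'v' dx = ∫_0^5/2 (sin(8*π*x/5)) v dx for all v ∈ V.

Multiply both sides by a test function v and integrate from 0 to 5/2:
  ∫_0^5/2 −u''(x) v(x) dx = ∫_0^5/2 f(x) v(x) dx.
Integrate the LHS by parts once:
  ∫_0^5/2 −u'' v dx = −[u'(x) v(x)]_0^5/2 + ∫_0^5/2 u'(x) v'(x) dx.
Thus ∫_0^5/2 u'(x) v'(x) dx = ∫_0^5/2 f(x) v(x) dx + [u'(x) v(x)]_0^5/2.
Choose V so that boundary terms are either known or forced to vanish.
Mixed BC: u(0) = 0 (Dirichlet) and u'(5/2) = 0 (Neumann). Define V = {v ∈ H^1(0, 5/2) : v(0) = 0}. Then [u' v]_0^5/2 = u'(5/2)·v(5/2) − u'(0)·0 = 0.
Weak formulation: find u (satisfying any essential BC) such that ∫_0^5/2 u'(x) v'(x) dx = ∫_0^5/2 f v dx for all v ∈ V (Dirichlet at 0 absorbed into V; the Neumann datum at x = 5/2 is zero, so no boundary term remains).
Substituting f(x) = sin(8*π*x/5), the right-hand side is ∫_0^5/2 (sin(8*π*x/5)) v dx.


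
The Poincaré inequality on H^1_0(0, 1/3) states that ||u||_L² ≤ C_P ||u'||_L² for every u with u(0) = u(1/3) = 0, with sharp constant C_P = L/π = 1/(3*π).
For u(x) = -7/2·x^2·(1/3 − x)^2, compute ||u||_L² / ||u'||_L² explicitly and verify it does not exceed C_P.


||u||_L² / ||u'||_L² = sqrt(3)/18 < C_P = 1/(3*π).

u(x) = -7/2·x^2·(1/3 − x)^2, so u'(x) = 7*x*(-18*x^2 + 9*x - 1)/9.
u(x) = -7/2·x^2·(1/3 − x)^2 vanishes at x = 0 and x = 1/3, so u ∈ H^1_0(0, 1/3). Differentiate via the product rule and integrate the resulting polynomials term by term.
  ∫_0^1/3 u² dx = ∫_0^1/3 (49*x^8/4 - 49*x^7/3 + 49*x^6/6 - 49*x^5/27 + 49*x^4/324) dx. Term by term:
    ∫_0^1/3 49*x^8/4 dx = 49/708588;  ∫_0^1/3 -49*x^7/3 dx = -49/157464;  ∫_0^1/3 49*x^6/6 dx = 7/13122;
    ∫_0^1/3 -49*x^5/27 dx = -49/118098;  ∫_0^1/3 49*x^4/324 dx = 49/393660.
  Sum: 49/708588 − 49/157464 + 7/13122 − 49/118098 + 49/393660 = 7/7085880.
  ∫_0^1/3 (u')² dx = ∫_0^1/3 (196*x^6 - 196*x^5 + 637*x^4/9 - 98*x^3/9 + 49*x^2/81) dx. Term by term:
    ∫_0^1/3 196*x^6 dx = 28/2187;  ∫_0^1/3 -196*x^5 dx = -98/2187;  ∫_0^1/3 637*x^4/9 dx = 637/10935;
    ∫_0^1/3 -98*x^3/9 dx = -49/1458;  ∫_0^1/3 49*x^2/81 dx = 49/6561.
  Sum: 28/2187 − 98/2187 + 637/10935 − 49/1458 + 49/6561 = 7/65610.
∫_0^1/3 u² dx = 7/7085880, so ||u||_L² = sqrt(210)/14580.
∫_0^1/3 (u')² dx = 7/65610, so ||u'||_L² = sqrt(70)/810.
Ratio ||u||_L² / ||u'||_L² = sqrt(3)/18.
Sharp Poincaré constant on H^1_0(0, 1/3) is C_P = L/π = 1/(3*π), achieved by sin(3*π·x).
A polynomial bump cannot attain the sharp Poincaré constant (only the first sine eigenfunction does), so the ratio is strictly less than C_P, consistent with ||u||_L² ≤ C_P ||u'||_L².


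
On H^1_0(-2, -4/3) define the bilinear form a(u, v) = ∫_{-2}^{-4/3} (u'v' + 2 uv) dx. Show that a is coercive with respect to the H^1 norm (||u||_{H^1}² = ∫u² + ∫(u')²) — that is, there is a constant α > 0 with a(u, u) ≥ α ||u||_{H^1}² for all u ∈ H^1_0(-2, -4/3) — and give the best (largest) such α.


α = 1

Coercivity of a(·,·) on H^1_0(-2, -4/3) means a(u, u) ≥ α ||u||_{H^1}² for every u ∈ H^1_0.
The interval has length L = 2/3, and Poincaré/coercivity depend only on L. Here a(u, u) = ∫(u')² + (2)·∫u².
Here c = 2 ≥ 1, so a(u,u) = ∫(u')² + c∫u² ≥ ∫(u')² + ∫u² = ||u||_{H^1}², i.e. α = 1 works. No larger α is possible: a(u,u) ≥ α||u||_{H^1}² means (1−α)∫(u')² ≥ (α−c)∫u², and for the modes u_n = sin(nπ(x−x₀)/L) (x₀ the left endpoint) one has ∫u_n²/∫(u_n')² = (L/(nπ))² → 0, so a(u_n,u_n)/||u_n||_{H^1}² → 1. Hence the optimal constant is α = 1.
Therefore α = 1.


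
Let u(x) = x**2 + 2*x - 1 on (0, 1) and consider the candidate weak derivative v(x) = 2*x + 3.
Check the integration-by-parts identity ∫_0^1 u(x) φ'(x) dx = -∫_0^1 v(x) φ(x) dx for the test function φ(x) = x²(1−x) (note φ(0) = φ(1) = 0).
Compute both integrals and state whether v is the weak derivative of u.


LHS = -4/15, RHS = -7/20. No, v is not the weak derivative of u.

u(x) = x**2 + 2*x - 1, classical derivative u'(x) = 2*x + 2.
φ(x) = x²(1−x), so φ'(x) = x*(2 - 3*x).
Note φ(0) = φ(1) = 0, so the boundary term u·φ vanishes.
LHS = ∫_0^1 u(x) φ'(x) dx = ∫_0^1 (-3*x^4 - 4*x^3 + 7*x^2 - 2*x) dx. Term by term:
  ∫_0^1 -3*x^4 dx = -3/5;  ∫_0^1 -4*x^3 dx = -1;  ∫_0^1 7*x^2 dx = 7/3;
  ∫_0^1 -2*x dx = -1.
Sum: -3/5 − 1 + 7/3 − 1 = -4/15.
So LHS = -4/15.
∫_0^1 v(x) φ(x) dx = ∫_0^1 (-2*x^4 - x^3 + 3*x^2) dx. Term by term:
  ∫_0^1 -2*x^4 dx = -2/5;  ∫_0^1 -x^3 dx = -1/4;  ∫_0^1 3*x^2 dx = 1.
Sum: -2/5 − 1/4 + 1 = 7/20.
So RHS = -∫_0^1 v(x) φ(x) dx = -7/20.
LHS − RHS = 1/12 ≠ 0, so the identity fails.
(For a valid weak derivative the identity must hold for EVERY test function, in particular this one. The failure shows v is NOT the weak derivative of u.)
Correct weak derivative would be u'(x) = 2*x + 2.


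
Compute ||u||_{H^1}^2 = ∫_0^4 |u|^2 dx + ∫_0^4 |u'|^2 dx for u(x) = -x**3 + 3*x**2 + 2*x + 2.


||u||_{H^1}^2 = 48416/105

The H^1 norm (squared) on an interval (0, L) is
  ||u||_{H^1}^2 = ∫_0^L u(x)^2 dx + ∫_0^L u'(x)^2 dx.
Compute u'(x) = -3*x**2 + 6*x + 2.
Then u(x)^2 = x**6 - 6*x**5 + 5*x**4 + 8*x**3 + 16*x**2 + 8*x + 4 and u'(x)^2 = 9*x**4 - 36*x**3 + 24*x**2 + 24*x + 4.
Integrate each monomial from 0 to 4 using ∫_0^4 c·x^n dx = c·4^(n+1)/(n+1):
  ∫_0^4 u(x)^2 dx = ∫_0^4 (x^6 - 6*x^5 + 5*x^4 + 8*x^3 + 16*x^2 + 8*x + 4) dx. Term by term:
    ∫_0^4 x^6 dx = 16384/7;  ∫_0^4 -6*x^5 dx = -4096;  ∫_0^4 5*x^4 dx = 1024;
    ∫_0^4 8*x^3 dx = 512;  ∫_0^4 16*x^2 dx = 1024/3;  ∫_0^4 8*x dx = 64;
    ∫_0^4 4 dx = 16.
  Sum: 16384/7 − 4096 + 1024 + 512 + 1024/3 + 64 + 16 = 4240/21.
  ∫_0^4 u'(x)^2 dx = ∫_0^4 (9*x^4 - 36*x^3 + 24*x^2 + 24*x + 4) dx. Term by term:
    ∫_0^4 9*x^4 dx = 9216/5;  ∫_0^4 -36*x^3 dx = -2304;  ∫_0^4 24*x^2 dx = 512;
    ∫_0^4 24*x dx = 192;  ∫_0^4 4 dx = 16.
  Sum: 9216/5 − 2304 + 512 + 192 + 16 = 1296/5.
Adding: ||u||_{H^1}^2 = 4240/21 + 1296/5 = 48416/105.


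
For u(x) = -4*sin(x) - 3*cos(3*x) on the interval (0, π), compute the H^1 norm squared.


||u||_{H^1(0,π)}^2 = 61*π

u'(x) = 9*sin(3*x) - 4*cos(x).
Expand u² and (u')² and integrate term by term on (0, π), using: for integers n ≥ 1, ∫_0^π sin²(nx) dx = ∫_0^π cos²(nx) dx = π/2; for n ≠ n', ∫_0^π sin(nx)sin(n'x) dx = ∫_0^π cos(nx)cos(n'x) dx = 0; and by product-to-sum, ∫_0^π sin(nx)cos(n'x) dx = ½∫_0^π [sin((n+n')x) + sin((n−n')x)] dx, which is 0 when n+n' is even and 2n/(n²−n'²) when n+n' is odd (it need not vanish on (0, π)).
  u² squared terms: (-4)²·∫sin(x)² dx = 16·π/2 = 8*π;  (-3)²·∫cos(3x)² dx = 9·π/2 = 9*π/2.
  u² cross terms: 2·(-4)·(-3)·∫sin(x)·cos(3x) dx = 24·(0) = 0.
  So ∫_0^π u² dx = 8*π + 9*π/2 + 0 = 25*π/2.
  (u')² squared terms: (-4)²·∫cos(x)² dx = 16·π/2 = 8*π;  (9)²·∫sin(3x)² dx = 81·π/2 = 81*π/2.
  (u')² cross terms: 2·(-4)·(9)·∫cos(x)·sin(3x) dx = -72·(0) = 0.
  So ∫_0^π (u')² dx = 8*π + 81*π/2 + 0 = 97*π/2.
||u||_{H^1}^2 = (25*π/2) + (97*π/2) = 61*π.


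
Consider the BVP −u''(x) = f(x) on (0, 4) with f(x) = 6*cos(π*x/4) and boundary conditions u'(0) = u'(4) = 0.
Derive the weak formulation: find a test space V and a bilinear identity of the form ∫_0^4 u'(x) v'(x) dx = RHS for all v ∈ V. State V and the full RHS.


V = H^1(0, 4) (no boundary constraint on v; u is determined up to an additive constant); weak form: ∫_0^4 u'v' dx = ∫_0^4 (6*cos(π*x/4)) v dx for all v ∈ V.

Multiply both sides by a test function v and integrate from 0 to 4:
  ∫_0^4 −u''(x) v(x) dx = ∫_0^4 f(x) v(x) dx.
Integrate the LHS by parts once:
  ∫_0^4 −u'' v dx = −[u'(x) v(x)]_0^4 + ∫_0^4 u'(x) v'(x) dx.
Thus ∫_0^4 u'(x) v'(x) dx = ∫_0^4 f(x) v(x) dx + [u'(x) v(x)]_0^4.
Choose V so that boundary terms are either known or forced to vanish.
u has homogeneous Neumann: u'(0) = u'(4) = 0. So [u' v]_0^4 = 0·v(4) − 0·v(0) = 0 for any v; take V = H^1(0, 4).
Weak formulation: find u (satisfying any essential BC) such that ∫_0^4 u'(x) v'(x) dx = ∫_0^4 f v dx for all v ∈ V (homogeneous Neumann, so boundary terms vanish).
Substituting f(x) = 6*cos(π*x/4), the right-hand side is ∫_0^4 (6*cos(π*x/4)) v dx.
Compatibility check (pure Neumann): taking v ≡ 1 ∈ V gives 0 = ∫_0^4 f dx + (0) − (0), i.e. ∫_0^4 f dx must equal u'(0) − u'(4) = 0. Indeed ∫_0^4 (6*cos(π*x/4)) dx = 0, so the data are compatible. The solution is then unique only up to an additive constant (fix it e.g. by requiring ∫_0^4 u dx = 0).


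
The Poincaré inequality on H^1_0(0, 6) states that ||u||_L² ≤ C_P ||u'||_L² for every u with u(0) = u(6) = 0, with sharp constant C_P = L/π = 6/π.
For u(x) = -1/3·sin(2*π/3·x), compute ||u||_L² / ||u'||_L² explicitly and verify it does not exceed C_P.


||u||_L² / ||u'||_L² = 3/(2*π) < C_P = 6/π.

u(x) = -1/3·sin(2*π/3·x), so u'(x) = -2*π*cos(2*π*x/3)/9.
Writing u(x) = A·sin(kπx/L) with A = -1/3 and k = 4, use ∫_0^L sin²(kπx/L) dx = L/2 and ∫_0^L cos²(kπx/L) dx = L/2.
u² = 1/9·sin²(2*π/3·x) and (u')² = 4*π^2/81·cos²(2*π/3·x), and each of sin², cos² integrates to L/2 = 3 over (0, 6).
∫_0^6 u² dx = 1/3, so ||u||_L² = sqrt(3)/3.
∫_0^6 (u')² dx = 4*π^2/27, so ||u'||_L² = 2*sqrt(3)*π/9.
Ratio ||u||_L² / ||u'||_L² = 3/(2*π).
Sharp Poincaré constant on H^1_0(0, 6) is C_P = L/π = 6/π, achieved by sin(π/6·x).
This is the k = 4 harmonic; the ratio L/(kπ) is strictly less than C_P = L/π, consistent with the sharp inequality ||u||_L² ≤ C_P ||u'||_L².


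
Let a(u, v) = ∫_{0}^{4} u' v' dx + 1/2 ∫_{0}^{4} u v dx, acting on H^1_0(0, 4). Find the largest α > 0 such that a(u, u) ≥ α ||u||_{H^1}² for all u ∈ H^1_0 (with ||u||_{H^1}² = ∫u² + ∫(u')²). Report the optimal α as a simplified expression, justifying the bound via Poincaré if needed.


α = (8 + π^2)/(π^2 + 16)

Coercivity of a(·,·) on H^1_0(0, 4) means a(u, u) ≥ α ||u||_{H^1}² for every u ∈ H^1_0.
The interval has length L = 4, and Poincaré/coercivity depend only on L. Here a(u, u) = ∫(u')² + (1/2)·∫u².
Here 0 < c = 1/2 < 1. The condition a(u,u) ≥ α||u||_{H^1}² reads (1−α)∫(u')² ≥ (α−c)∫u². Any admissible α is ≤ 1 (rapidly oscillating u have ∫u²/∫(u')² → 0), and α = 1 would force 0 ≥ (1−c)∫u², impossible since c < 1; so 1−α > 0. By the sharp Poincaré inequality on H^1_0 of an interval of length L, ∫(u')² ≥ (π/L)²∫u² with equality for the first sine mode sin(π(x−x₀)/L) (x₀ the left endpoint), so the inequality holds for all u iff (1−α)(π/L)² ≥ α − c, i.e. α ≤ ((π/L)² + c)/((π/L)² + 1) = (1 + c(L/π)²)/(1 + (L/π)²). With (π/L)² = π^2/16 and c = 1/2, the largest admissible constant is α = ((π/L)² + c)/((π/L)² + 1).
Simplifying, α = (8 + π^2)/(π^2 + 16).


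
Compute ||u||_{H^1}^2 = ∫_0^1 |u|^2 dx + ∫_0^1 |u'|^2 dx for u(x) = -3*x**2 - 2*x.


||u||_{H^1}^2 = 512/15

The H^1 norm (squared) on an interval (0, L) is
  ||u||_{H^1}^2 = ∫_0^L u(x)^2 dx + ∫_0^L u'(x)^2 dx.
Compute u'(x) = -6*x - 2.
Then u(x)^2 = 9*x**4 + 12*x**3 + 4*x**2 and u'(x)^2 = 36*x**2 + 24*x + 4.
Integrate each monomial from 0 to 1 using ∫_0^1 c·x^n dx = c·1^(n+1)/(n+1):
  ∫_0^1 u(x)^2 dx = ∫_0^1 (9*x^4 + 12*x^3 + 4*x^2) dx. Term by term:
    ∫_0^1 9*x^4 dx = 9/5;  ∫_0^1 12*x^3 dx = 3;  ∫_0^1 4*x^2 dx = 4/3.
  Sum: 9/5 + 3 + 4/3 = 92/15.
  ∫_0^1 u'(x)^2 dx = ∫_0^1 (36*x^2 + 24*x + 4) dx. Term by term:
    ∫_0^1 36*x^2 dx = 12;  ∫_0^1 24*x dx = 12;  ∫_0^1 4 dx = 4.
  Sum: 12 + 12 + 4 = 28.
Adding: ||u||_{H^1}^2 = 92/15 + 28 = 512/15.


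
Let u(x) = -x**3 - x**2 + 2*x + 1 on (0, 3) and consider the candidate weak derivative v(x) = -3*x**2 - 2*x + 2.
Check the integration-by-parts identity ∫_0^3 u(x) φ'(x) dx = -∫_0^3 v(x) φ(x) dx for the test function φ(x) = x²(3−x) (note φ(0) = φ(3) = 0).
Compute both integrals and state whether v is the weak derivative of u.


LHS = 837/10, RHS = 837/10. Yes, v = u' weakly.

u(x) = -x**3 - x**2 + 2*x + 1, classical derivative u'(x) = -3*x**2 - 2*x + 2.
φ(x) = x²(3−x), so φ'(x) = 3*x*(2 - x).
Note φ(0) = φ(3) = 0, so the boundary term u·φ vanishes.
LHS = ∫_0^3 u(x) φ'(x) dx = ∫_0^3 (3*x^5 - 3*x^4 - 12*x^3 + 9*x^2 + 6*x) dx. Term by term:
  ∫_0^3 3*x^5 dx = 729/2;  ∫_0^3 -3*x^4 dx = -729/5;  ∫_0^3 -12*x^3 dx = -243;
  ∫_0^3 9*x^2 dx = 81;  ∫_0^3 6*x dx = 27.
Sum: 729/2 − 729/5 − 243 + 81 + 27 = 837/10.
So LHS = 837/10.
∫_0^3 v(x) φ(x) dx = ∫_0^3 (3*x^5 - 7*x^4 - 8*x^3 + 6*x^2) dx. Term by term:
  ∫_0^3 3*x^5 dx = 729/2;  ∫_0^3 -7*x^4 dx = -1701/5;  ∫_0^3 -8*x^3 dx = -162;
  ∫_0^3 6*x^2 dx = 54.
Sum: 729/2 − 1701/5 − 162 + 54 = -837/10.
So RHS = -∫_0^3 v(x) φ(x) dx = 837/10.
LHS = RHS, so the identity holds for this test φ.
Moreover u is smooth here and v(x) = u'(x) = -3*x**2 - 2*x + 2 pointwise, so the identity holds for every test function. Hence v is the weak derivative of u.


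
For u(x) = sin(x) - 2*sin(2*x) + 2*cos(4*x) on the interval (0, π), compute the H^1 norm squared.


||u||_{H^1(0,π)}^2 = -136/15 + 45*π

u'(x) = -8*sin(4*x) + cos(x) - 4*cos(2*x).
Expand u² and (u')² and integrate term by term on (0, π), using: for integers n ≥ 1, ∫_0^π sin²(nx) dx = ∫_0^π cos²(nx) dx = π/2; for n ≠ n', ∫_0^π sin(nx)sin(n'x) dx = ∫_0^π cos(nx)cos(n'x) dx = 0; and by product-to-sum, ∫_0^π sin(nx)cos(n'x) dx = ½∫_0^π [sin((n+n')x) + sin((n−n')x)] dx, which is 0 when n+n' is even and 2n/(n²−n'²) when n+n' is odd (it need not vanish on (0, π)).
  u² squared terms: (-2)²·∫sin(2x)² dx = 4·π/2 = 2*π;  (2)²·∫cos(4x)² dx = 4·π/2 = 2*π;  (1)²·∫sin(x)² dx = 1·π/2 = π/2.
  u² cross terms: 2·(-2)·(2)·∫sin(2x)·cos(4x) dx = -8·(0) = 0;  2·(-2)·(1)·∫sin(2x)·sin(x) dx = -4·(0) = 0;  2·(2)·(1)·∫cos(4x)·sin(x) dx = 4·(-2/15) = -8/15.
  So ∫_0^π u² dx = 2*π + 2*π + π/2 + 0 + 0 − 8/15 = -8/15 + 9*π/2.
  (u')² squared terms: (-8)²·∫sin(4x)² dx = 64·π/2 = 32*π;  (-4)²·∫cos(2x)² dx = 16·π/2 = 8*π;  (1)²·∫cos(x)² dx = 1·π/2 = π/2.
  (u')² cross terms: 2·(-8)·(-4)·∫sin(4x)·cos(2x) dx = 64·(0) = 0;  2·(-8)·(1)·∫sin(4x)·cos(x) dx = -16·(8/15) = -128/15;  2·(-4)·(1)·∫cos(2x)·cos(x) dx = -8·(0) = 0.
  So ∫_0^π (u')² dx = 32*π + 8*π + π/2 + 0 − 128/15 + 0 = -128/15 + 81*π/2.
||u||_{H^1}^2 = (-8/15 + 9*π/2) + (-128/15 + 81*π/2) = -136/15 + 45*π.


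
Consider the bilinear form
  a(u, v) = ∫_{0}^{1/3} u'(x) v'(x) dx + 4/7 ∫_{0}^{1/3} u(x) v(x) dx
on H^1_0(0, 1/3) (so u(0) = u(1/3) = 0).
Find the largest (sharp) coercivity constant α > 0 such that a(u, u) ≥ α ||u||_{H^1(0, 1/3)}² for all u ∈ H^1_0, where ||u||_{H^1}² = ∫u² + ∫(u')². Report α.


α = (4 + 63*π^2)/(7*(1 + 9*π^2))

Coercivity of a(·,·) on H^1_0(0, 1/3) means a(u, u) ≥ α ||u||_{H^1}² for every u ∈ H^1_0.
The interval has length L = 1/3, and Poincaré/coercivity depend only on L. Here a(u, u) = ∫(u')² + (4/7)·∫u².
Here 0 < c = 4/7 < 1. The condition a(u,u) ≥ α||u||_{H^1}² reads (1−α)∫(u')² ≥ (α−c)∫u². Any admissible α is ≤ 1 (rapidly oscillating u have ∫u²/∫(u')² → 0), and α = 1 would force 0 ≥ (1−c)∫u², impossible since c < 1; so 1−α > 0. By the sharp Poincaré inequality on H^1_0 of an interval of length L, ∫(u')² ≥ (π/L)²∫u² with equality for the first sine mode sin(π(x−x₀)/L) (x₀ the left endpoint), so the inequality holds for all u iff (1−α)(π/L)² ≥ α − c, i.e. α ≤ ((π/L)² + c)/((π/L)² + 1) = (1 + c(L/π)²)/(1 + (L/π)²). With (π/L)² = 9*π^2 and c = 4/7, the largest admissible constant is α = ((π/L)² + c)/((π/L)² + 1).
Simplifying, α = (4 + 63*π^2)/(7*(1 + 9*π^2)).


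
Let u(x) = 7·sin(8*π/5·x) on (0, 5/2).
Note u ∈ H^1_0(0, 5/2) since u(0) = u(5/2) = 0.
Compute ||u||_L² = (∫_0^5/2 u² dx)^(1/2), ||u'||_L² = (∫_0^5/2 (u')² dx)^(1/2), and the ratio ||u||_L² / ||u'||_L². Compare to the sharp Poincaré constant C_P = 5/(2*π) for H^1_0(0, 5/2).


||u||_L² / ||u'||_L² = 5/(8*π) < C_P = 5/(2*π).

u(x) = 7·sin(8*π/5·x), so u'(x) = 56*π*cos(8*π*x/5)/5.
Writing u(x) = A·sin(kπx/L) with A = 7 and k = 4, use ∫_0^L sin²(kπx/L) dx = L/2 and ∫_0^L cos²(kπx/L) dx = L/2.
u² = 49·sin²(8*π/5·x) and (u')² = 3136*π^2/25·cos²(8*π/5·x), and each of sin², cos² integrates to L/2 = 5/4 over (0, 5/2).
∫_0^5/2 u² dx = 245/4, so ||u||_L² = 7*sqrt(5)/2.
∫_0^5/2 (u')² dx = 784*π^2/5, so ||u'||_L² = 28*sqrt(5)*π/5.
Ratio ||u||_L² / ||u'||_L² = 5/(8*π).
Sharp Poincaré constant on H^1_0(0, 5/2) is C_P = L/π = 5/(2*π), achieved by sin(2*π/5·x).
This is the k = 4 harmonic; the ratio L/(kπ) is strictly less than C_P = L/π, consistent with the sharp inequality ||u||_L² ≤ C_P ||u'||_L².


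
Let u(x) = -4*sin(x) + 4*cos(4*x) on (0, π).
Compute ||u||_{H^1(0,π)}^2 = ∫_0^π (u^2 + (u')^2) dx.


||u||_{H^1(0,π)}^2 = 1088/15 + 152*π

u'(x) = -16*sin(4*x) - 4*cos(x).
Expand u² and (u')² and integrate term by term on (0, π), using: for integers n ≥ 1, ∫_0^π sin²(nx) dx = ∫_0^π cos²(nx) dx = π/2; for n ≠ n', ∫_0^π sin(nx)sin(n'x) dx = ∫_0^π cos(nx)cos(n'x) dx = 0; and by product-to-sum, ∫_0^π sin(nx)cos(n'x) dx = ½∫_0^π [sin((n+n')x) + sin((n−n')x)] dx, which is 0 when n+n' is even and 2n/(n²−n'²) when n+n' is odd (it need not vanish on (0, π)).
  u² squared terms: (-4)²·∫sin(x)² dx = 16·π/2 = 8*π;  (4)²·∫cos(4x)² dx = 16·π/2 = 8*π.
  u² cross terms: 2·(-4)·(4)·∫sin(x)·cos(4x) dx = -32·(-2/15) = 64/15.
  So ∫_0^π u² dx = 8*π + 8*π + 64/15 = 64/15 + 16*π.
  (u')² squared terms: (-16)²·∫sin(4x)² dx = 256·π/2 = 128*π;  (-4)²·∫cos(x)² dx = 16·π/2 = 8*π.
  (u')² cross terms: 2·(-16)·(-4)·∫sin(4x)·cos(x) dx = 128·(8/15) = 1024/15.
  So ∫_0^π (u')² dx = 128*π + 8*π + 1024/15 = 1024/15 + 136*π.
||u||_{H^1}^2 = (64/15 + 16*π) + (1024/15 + 136*π) = 1088/15 + 152*π.


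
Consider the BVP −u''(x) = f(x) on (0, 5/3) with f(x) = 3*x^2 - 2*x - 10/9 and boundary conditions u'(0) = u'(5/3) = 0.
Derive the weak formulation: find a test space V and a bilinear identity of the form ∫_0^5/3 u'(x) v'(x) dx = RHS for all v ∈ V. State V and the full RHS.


V = H^1(0, 5/3) (no boundary constraint on v; u is determined up to an additive constant); weak form: ∫_0^5/3 u'v' dx = ∫_0^5/3 (3*x^2 - 2*x - 10/9) v dx for all v ∈ V.

Multiply both sides by a test function v and integrate from 0 to 5/3:
  ∫_0^5/3 −u''(x) v(x) dx = ∫_0^5/3 f(x) v(x) dx.
Integrate the LHS by parts once:
  ∫_0^5/3 −u'' v dx = −[u'(x) v(x)]_0^5/3 + ∫_0^5/3 u'(x) v'(x) dx.
Thus ∫_0^5/3 u'(x) v'(x) dx = ∫_0^5/3 f(x) v(x) dx + [u'(x) v(x)]_0^5/3.
Choose V so that boundary terms are either known or forced to vanish.
u has homogeneous Neumann: u'(0) = u'(5/3) = 0. So [u' v]_0^5/3 = 0·v(5/3) − 0·v(0) = 0 for any v; take V = H^1(0, 5/3).
Weak formulation: find u (satisfying any essential BC) such that ∫_0^5/3 u'(x) v'(x) dx = ∫_0^5/3 f v dx for all v ∈ V (homogeneous Neumann, so boundary terms vanish).
Substituting f(x) = 3*x^2 - 2*x - 10/9, the right-hand side is ∫_0^5/3 (3*x^2 - 2*x - 10/9) v dx.
Compatibility check (pure Neumann): taking v ≡ 1 ∈ V gives 0 = ∫_0^5/3 f dx + (0) − (0), i.e. ∫_0^5/3 f dx must equal u'(0) − u'(5/3) = 0. Indeed ∫_0^5/3 (3*x^2 - 2*x - 10/9) dx = 0, so the data are compatible. The solution is then unique only up to an additive constant (fix it e.g. by requiring ∫_0^5/3 u dx = 0).


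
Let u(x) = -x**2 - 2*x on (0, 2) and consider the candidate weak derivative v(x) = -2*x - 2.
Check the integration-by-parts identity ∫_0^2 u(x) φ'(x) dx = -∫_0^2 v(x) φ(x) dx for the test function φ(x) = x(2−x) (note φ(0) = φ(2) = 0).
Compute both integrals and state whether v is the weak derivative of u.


LHS = 16/3, RHS = 16/3. Yes, v = u' weakly.

u(x) = -x**2 - 2*x, classical derivative u'(x) = -2*x - 2.
φ(x) = x(2−x), so φ'(x) = 2 - 2*x.
Note φ(0) = φ(2) = 0, so the boundary term u·φ vanishes.
LHS = ∫_0^2 u(x) φ'(x) dx = ∫_0^2 (2*x^3 + 2*x^2 - 4*x) dx. Term by term:
  ∫_0^2 2*x^3 dx = 8;  ∫_0^2 2*x^2 dx = 16/3;  ∫_0^2 -4*x dx = -8.
Sum: 8 + 16/3 − 8 = 16/3.
So LHS = 16/3.
∫_0^2 v(x) φ(x) dx = ∫_0^2 (2*x^3 - 2*x^2 - 4*x) dx. Term by term:
  ∫_0^2 2*x^3 dx = 8;  ∫_0^2 -2*x^2 dx = -16/3;  ∫_0^2 -4*x dx = -8.
Sum: 8 − 16/3 − 8 = -16/3.
So RHS = -∫_0^2 v(x) φ(x) dx = 16/3.
LHS = RHS, so the identity holds for this test φ.
Moreover u is smooth here and v(x) = u'(x) = -2*x - 2 pointwise, so the identity holds for every test function. Hence v is the weak derivative of u.


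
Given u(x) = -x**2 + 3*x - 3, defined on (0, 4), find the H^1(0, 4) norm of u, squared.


||u||_{H^1}^2 = 872/15

The H^1 norm (squared) on an interval (0, L) is
  ||u||_{H^1}^2 = ∫_0^L u(x)^2 dx + ∫_0^L u'(x)^2 dx.
Compute u'(x) = 3 - 2*x.
Then u(x)^2 = x**4 - 6*x**3 + 15*x**2 - 18*x + 9 and u'(x)^2 = 4*x**2 - 12*x + 9.
Integrate each monomial from 0 to 4 using ∫_0^4 c·x^n dx = c·4^(n+1)/(n+1):
  ∫_0^4 u(x)^2 dx = ∫_0^4 (x^4 - 6*x^3 + 15*x^2 - 18*x + 9) dx. Term by term:
    ∫_0^4 x^4 dx = 1024/5;  ∫_0^4 -6*x^3 dx = -384;  ∫_0^4 15*x^2 dx = 320;
    ∫_0^4 -18*x dx = -144;  ∫_0^4 9 dx = 36.
  Sum: 1024/5 − 384 + 320 − 144 + 36 = 164/5.
  ∫_0^4 u'(x)^2 dx = ∫_0^4 (4*x^2 - 12*x + 9) dx. Term by term:
    ∫_0^4 4*x^2 dx = 256/3;  ∫_0^4 -12*x dx = -96;  ∫_0^4 9 dx = 36.
  Sum: 256/3 − 96 + 36 = 76/3.
Adding: ||u||_{H^1}^2 = 164/5 + 76/3 = 872/15.


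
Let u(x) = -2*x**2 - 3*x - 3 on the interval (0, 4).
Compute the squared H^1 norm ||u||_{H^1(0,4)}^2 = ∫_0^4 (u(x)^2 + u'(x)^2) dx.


||u||_{H^1}^2 = 41768/15

The H^1 norm (squared) on an interval (0, L) is
  ||u||_{H^1}^2 = ∫_0^L u(x)^2 dx + ∫_0^L u'(x)^2 dx.
Compute u'(x) = -4*x - 3.
Then u(x)^2 = 4*x**4 + 12*x**3 + 21*x**2 + 18*x + 9 and u'(x)^2 = 16*x**2 + 24*x + 9.
Integrate each monomial from 0 to 4 using ∫_0^4 c·x^n dx = c·4^(n+1)/(n+1):
  ∫_0^4 u(x)^2 dx = ∫_0^4 (4*x^4 + 12*x^3 + 21*x^2 + 18*x + 9) dx. Term by term:
    ∫_0^4 4*x^4 dx = 4096/5;  ∫_0^4 12*x^3 dx = 768;  ∫_0^4 21*x^2 dx = 448;
    ∫_0^4 18*x dx = 144;  ∫_0^4 9 dx = 36.
  Sum: 4096/5 + 768 + 448 + 144 + 36 = 11076/5.
  ∫_0^4 u'(x)^2 dx = ∫_0^4 (16*x^2 + 24*x + 9) dx. Term by term:
    ∫_0^4 16*x^2 dx = 1024/3;  ∫_0^4 24*x dx = 192;  ∫_0^4 9 dx = 36.
  Sum: 1024/3 + 192 + 36 = 1708/3.
Adding: ||u||_{H^1}^2 = 11076/5 + 1708/3 = 41768/15.


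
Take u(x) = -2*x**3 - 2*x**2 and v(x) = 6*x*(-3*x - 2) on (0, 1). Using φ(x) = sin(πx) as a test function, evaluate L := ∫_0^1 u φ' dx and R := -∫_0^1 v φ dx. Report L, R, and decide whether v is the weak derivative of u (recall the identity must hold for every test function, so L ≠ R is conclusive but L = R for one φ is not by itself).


LHS = -24/π^3 + 10/π, RHS = -72/π^3 + 30/π. No, v is not the weak derivative of u.

u(x) = -2*x**3 - 2*x**2, classical derivative u'(x) = -6*x**2 - 4*x.
φ(x) = sin(πx), so φ'(x) = π*cos(π*x).
Note φ(0) = φ(1) = 0, so the boundary term u·φ vanishes.
LHS = ∫_0^1 u(x) φ'(x) dx = ∫_0^1 (-2*π*x^3*cos(π*x) - 2*π*x^2*cos(π*x)) dx. Term by term:
  ∫_0^1 -2*π*x^2*cos(π*x) dx = 4/π;  ∫_0^1 -2*π*x^3*cos(π*x) dx = -24/π^3 + 6/π.
Sum: 4/π + -24/π^3 + 6/π = -24/π^3 + 10/π.
So LHS = -24/π^3 + 10/π.
∫_0^1 v(x) φ(x) dx = ∫_0^1 (-18*x^2*sin(π*x) - 12*x*sin(π*x)) dx. Term by term:
  ∫_0^1 -18*x^2*sin(π*x) dx = -18/π + 72/π^3;  ∫_0^1 -12*x*sin(π*x) dx = -12/π.
Sum: -18/π + 72/π^3 − 12/π = -30/π + 72/π^3.
So RHS = -∫_0^1 v(x) φ(x) dx = -72/π^3 + 30/π.
LHS − RHS = -20/π + 48/π^3 ≠ 0, so the identity fails.
(For a valid weak derivative the identity must hold for EVERY test function, in particular this one. The failure shows v is NOT the weak derivative of u.)
Correct weak derivative would be u'(x) = -6*x**2 - 4*x.


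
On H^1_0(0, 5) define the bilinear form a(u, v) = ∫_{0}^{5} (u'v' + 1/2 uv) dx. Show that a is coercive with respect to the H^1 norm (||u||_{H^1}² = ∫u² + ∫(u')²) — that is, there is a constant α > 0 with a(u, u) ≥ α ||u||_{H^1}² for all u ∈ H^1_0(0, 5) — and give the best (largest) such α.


α = (π^2 + 25/2)/(π^2 + 25)

Coercivity of a(·,·) on H^1_0(0, 5) means a(u, u) ≥ α ||u||_{H^1}² for every u ∈ H^1_0.
The interval has length L = 5, and Poincaré/coercivity depend only on L. Here a(u, u) = ∫(u')² + (1/2)·∫u².
Here 0 < c = 1/2 < 1. The condition a(u,u) ≥ α||u||_{H^1}² reads (1−α)∫(u')² ≥ (α−c)∫u². Any admissible α is ≤ 1 (rapidly oscillating u have ∫u²/∫(u')² → 0), and α = 1 would force 0 ≥ (1−c)∫u², impossible since c < 1; so 1−α > 0. By the sharp Poincaré inequality on H^1_0 of an interval of length L, ∫(u')² ≥ (π/L)²∫u² with equality for the first sine mode sin(π(x−x₀)/L) (x₀ the left endpoint), so the inequality holds for all u iff (1−α)(π/L)² ≥ α − c, i.e. α ≤ ((π/L)² + c)/((π/L)² + 1) = (1 + c(L/π)²)/(1 + (L/π)²). With (π/L)² = π^2/25 and c = 1/2, the largest admissible constant is α = ((π/L)² + c)/((π/L)² + 1).
Simplifying, α = (π^2 + 25/2)/(π^2 + 25).


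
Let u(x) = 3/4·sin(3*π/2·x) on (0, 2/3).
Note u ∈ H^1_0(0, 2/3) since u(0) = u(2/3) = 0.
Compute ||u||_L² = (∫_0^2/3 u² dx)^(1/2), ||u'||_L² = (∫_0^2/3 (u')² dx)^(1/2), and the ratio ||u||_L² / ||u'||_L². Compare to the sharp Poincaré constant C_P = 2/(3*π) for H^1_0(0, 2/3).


||u||_L² / ||u'||_L² = 2/(3*π) = C_P.

u(x) = 3/4·sin(3*π/2·x), so u'(x) = 9*π*cos(3*π*x/2)/8.
Writing u(x) = A·sin(kπx/L) with A = 3/4 and k = 1, use ∫_0^L sin²(kπx/L) dx = L/2 and ∫_0^L cos²(kπx/L) dx = L/2.
u² = 9/16·sin²(3*π/2·x) and (u')² = 81*π^2/64·cos²(3*π/2·x), and each of sin², cos² integrates to L/2 = 1/3 over (0, 2/3).
∫_0^2/3 u² dx = 3/16, so ||u||_L² = sqrt(3)/4.
∫_0^2/3 (u')² dx = 27*π^2/64, so ||u'||_L² = 3*sqrt(3)*π/8.
Ratio ||u||_L² / ||u'||_L² = 2/(3*π).
Sharp Poincaré constant on H^1_0(0, 2/3) is C_P = L/π = 2/(3*π), achieved by sin(3*π/2·x).
This is the k = 1 eigenfunction (up to amplitude), so the ratio equals the sharp Poincaré constant exactly.


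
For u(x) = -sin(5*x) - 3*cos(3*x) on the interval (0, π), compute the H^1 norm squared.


||u||_{H^1(0,π)}^2 = 58*π

u'(x) = 9*sin(3*x) - 5*cos(5*x).
Expand u² and (u')² and integrate term by term on (0, π), using: for integers n ≥ 1, ∫_0^π sin²(nx) dx = ∫_0^π cos²(nx) dx = π/2; for n ≠ n', ∫_0^π sin(nx)sin(n'x) dx = ∫_0^π cos(nx)cos(n'x) dx = 0; and by product-to-sum, ∫_0^π sin(nx)cos(n'x) dx = ½∫_0^π [sin((n+n')x) + sin((n−n')x)] dx, which is 0 when n+n' is even and 2n/(n²−n'²) when n+n' is odd (it need not vanish on (0, π)).
  u² squared terms: (-1)²·∫sin(5x)² dx = 1·π/2 = π/2;  (-3)²·∫cos(3x)² dx = 9·π/2 = 9*π/2.
  u² cross terms: 2·(-1)·(-3)·∫sin(5x)·cos(3x) dx = 6·(0) = 0.
  So ∫_0^π u² dx = π/2 + 9*π/2 + 0 = 5*π.
  (u')² squared terms: (-5)²·∫cos(5x)² dx = 25·π/2 = 25*π/2;  (9)²·∫sin(3x)² dx = 81·π/2 = 81*π/2.
  (u')² cross terms: 2·(-5)·(9)·∫cos(5x)·sin(3x) dx = -90·(0) = 0.
  So ∫_0^π (u')² dx = 25*π/2 + 81*π/2 + 0 = 53*π.
||u||_{H^1}^2 = (5*π) + (53*π) = 58*π.


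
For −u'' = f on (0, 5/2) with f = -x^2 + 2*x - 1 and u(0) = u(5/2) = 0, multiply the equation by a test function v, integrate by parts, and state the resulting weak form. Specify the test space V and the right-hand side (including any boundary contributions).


V = H^1_0(0, 5/2) (so v(0) = v(5/2) = 0); weak form: ∫_0^5/2 u'v' dx = ∫_0^5/2 (-x^2 + 2*x - 1) v dx for all v ∈ V.

Multiply both sides by a test function v and integrate from 0 to 5/2:
  ∫_0^5/2 −u''(x) v(x) dx = ∫_0^5/2 f(x) v(x) dx.
Integrate the LHS by parts once:
  ∫_0^5/2 −u'' v dx = −[u'(x) v(x)]_0^5/2 + ∫_0^5/2 u'(x) v'(x) dx.
Thus ∫_0^5/2 u'(x) v'(x) dx = ∫_0^5/2 f(x) v(x) dx + [u'(x) v(x)]_0^5/2.
Choose V so that boundary terms are either known or forced to vanish.
u is Dirichlet: u(0) = u(5/2) = 0. Let V = H^1_0(0, 5/2); then v(0) = v(5/2) = 0, and [u' v]_0^5/2 = 0.
Weak formulation: find u (satisfying any essential BC) such that ∫_0^5/2 u'(x) v'(x) dx = ∫_0^5/2 f v dx for all v ∈ V.
Substituting f(x) = -x^2 + 2*x - 1, the right-hand side is ∫_0^5/2 (-x^2 + 2*x - 1) v dx.


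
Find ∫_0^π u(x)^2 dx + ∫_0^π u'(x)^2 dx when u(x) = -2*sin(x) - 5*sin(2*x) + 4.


||u||_{H^1(0,π)}^2 = -32 + 165*π/2

u'(x) = -2*cos(x) - 10*cos(2*x).
Expand u² and (u')² and integrate term by term on (0, π), using: for integers n ≥ 1, ∫_0^π sin²(nx) dx = ∫_0^π cos²(nx) dx = π/2; for n ≠ n', ∫_0^π sin(nx)sin(n'x) dx = ∫_0^π cos(nx)cos(n'x) dx = 0; and by product-to-sum, ∫_0^π sin(nx)cos(n'x) dx = ½∫_0^π [sin((n+n')x) + sin((n−n')x)] dx, which is 0 when n+n' is even and 2n/(n²−n'²) when n+n' is odd (it need not vanish on (0, π)). For the constant mode: ∫_0^π 1 dx = π, ∫_0^π cos(nx) dx = 0, ∫_0^π sin(nx) dx = (1−(−1)^n)/n.
  u² squared terms: (4)²·∫1 dx = 16·π = 16*π;  (-5)²·∫sin(2x)² dx = 25·π/2 = 25*π/2;  (-2)²·∫sin(x)² dx = 4·π/2 = 2*π.
  u² cross terms: 2·(4)·(-5)·∫1·sin(2x) dx = -40·(0) = 0;  2·(4)·(-2)·∫1·sin(x) dx = -16·(2) = -32;  2·(-5)·(-2)·∫sin(2x)·sin(x) dx = 20·(0) = 0.
  So ∫_0^π u² dx = 16*π + 25*π/2 + 2*π + 0 − 32 + 0 = -32 + 61*π/2.
  (u')² squared terms: (-10)²·∫cos(2x)² dx = 100·π/2 = 50*π;  (-2)²·∫cos(x)² dx = 4·π/2 = 2*π.
  (u')² cross terms: 2·(-10)·(-2)·∫cos(2x)·cos(x) dx = 40·(0) = 0.
  So ∫_0^π (u')² dx = 50*π + 2*π + 0 = 52*π.
||u||_{H^1}^2 = (-32 + 61*π/2) + (52*π) = -32 + 165*π/2.


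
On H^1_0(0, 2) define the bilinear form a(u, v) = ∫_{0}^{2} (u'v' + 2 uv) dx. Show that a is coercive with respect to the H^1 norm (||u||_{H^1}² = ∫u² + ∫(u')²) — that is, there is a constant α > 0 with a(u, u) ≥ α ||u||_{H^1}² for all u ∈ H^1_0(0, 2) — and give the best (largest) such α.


α = 1

Coercivity of a(·,·) on H^1_0(0, 2) means a(u, u) ≥ α ||u||_{H^1}² for every u ∈ H^1_0.
The interval has length L = 2, and Poincaré/coercivity depend only on L. Here a(u, u) = ∫(u')² + (2)·∫u².
Here c = 2 ≥ 1, so a(u,u) = ∫(u')² + c∫u² ≥ ∫(u')² + ∫u² = ||u||_{H^1}², i.e. α = 1 works. No larger α is possible: a(u,u) ≥ α||u||_{H^1}² means (1−α)∫(u')² ≥ (α−c)∫u², and for the modes u_n = sin(nπ(x−x₀)/L) (x₀ the left endpoint) one has ∫u_n²/∫(u_n')² = (L/(nπ))² → 0, so a(u_n,u_n)/||u_n||_{H^1}² → 1. Hence the optimal constant is α = 1.
Therefore α = 1.


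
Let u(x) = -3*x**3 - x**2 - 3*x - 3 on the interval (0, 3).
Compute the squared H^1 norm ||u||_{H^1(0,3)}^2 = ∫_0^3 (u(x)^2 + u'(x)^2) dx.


||u||_{H^1}^2 = 73233/7

The H^1 norm (squared) on an interval (0, L) is
  ||u||_{H^1}^2 = ∫_0^L u(x)^2 dx + ∫_0^L u'(x)^2 dx.
Compute u'(x) = -9*x**2 - 2*x - 3.
Then u(x)^2 = 9*x**6 + 6*x**5 + 19*x**4 + 24*x**3 + 15*x**2 + 18*x + 9 and u'(x)^2 = 81*x**4 + 36*x**3 + 58*x**2 + 12*x + 9.
Integrate each monomial from 0 to 3 using ∫_0^3 c·x^n dx = c·3^(n+1)/(n+1):
  ∫_0^3 u(x)^2 dx = ∫_0^3 (9*x^6 + 6*x^5 + 19*x^4 + 24*x^3 + 15*x^2 + 18*x + 9) dx. Term by term:
    ∫_0^3 9*x^6 dx = 19683/7;  ∫_0^3 6*x^5 dx = 729;  ∫_0^3 19*x^4 dx = 4617/5;
    ∫_0^3 24*x^3 dx = 486;  ∫_0^3 15*x^2 dx = 135;  ∫_0^3 18*x dx = 81;
    ∫_0^3 9 dx = 27.
  Sum: 19683/7 + 729 + 4617/5 + 486 + 135 + 81 + 27 = 181764/35.
  ∫_0^3 u'(x)^2 dx = ∫_0^3 (81*x^4 + 36*x^3 + 58*x^2 + 12*x + 9) dx. Term by term:
    ∫_0^3 81*x^4 dx = 19683/5;  ∫_0^3 36*x^3 dx = 729;  ∫_0^3 58*x^2 dx = 522;
    ∫_0^3 12*x dx = 54;  ∫_0^3 9 dx = 27.
  Sum: 19683/5 + 729 + 522 + 54 + 27 = 26343/5.
Adding: ||u||_{H^1}^2 = 181764/35 + 26343/5 = 73233/7.


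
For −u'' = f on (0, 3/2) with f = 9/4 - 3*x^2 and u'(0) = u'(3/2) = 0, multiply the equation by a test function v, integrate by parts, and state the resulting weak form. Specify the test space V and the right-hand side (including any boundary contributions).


V = H^1(0, 3/2) (no boundary constraint on v; u is determined up to an additive constant); weak form: ∫_0^3/2 u'v' dx = ∫_0^3/2 (9/4 - 3*x^2) v dx for all v ∈ V.

Multiply both sides by a test function v and integrate from 0 to 3/2:
  ∫_0^3/2 −u''(x) v(x) dx = ∫_0^3/2 f(x) v(x) dx.
Integrate the LHS by parts once:
  ∫_0^3/2 −u'' v dx = −[u'(x) v(x)]_0^3/2 + ∫_0^3/2 u'(x) v'(x) dx.
Thus ∫_0^3/2 u'(x) v'(x) dx = ∫_0^3/2 f(x) v(x) dx + [u'(x) v(x)]_0^3/2.
Choose V so that boundary terms are either known or forced to vanish.
u has homogeneous Neumann: u'(0) = u'(3/2) = 0. So [u' v]_0^3/2 = 0·v(3/2) − 0·v(0) = 0 for any v; take V = H^1(0, 3/2).
Weak formulation: find u (satisfying any essential BC) such that ∫_0^3/2 u'(x) v'(x) dx = ∫_0^3/2 f v dx for all v ∈ V (homogeneous Neumann, so boundary terms vanish).
Substituting f(x) = 9/4 - 3*x^2, the right-hand side is ∫_0^3/2 (9/4 - 3*x^2) v dx.
Compatibility check (pure Neumann): taking v ≡ 1 ∈ V gives 0 = ∫_0^3/2 f dx + (0) − (0), i.e. ∫_0^3/2 f dx must equal u'(0) − u'(3/2) = 0. Indeed ∫_0^3/2 (9/4 - 3*x^2) dx = 0, so the data are compatible. The solution is then unique only up to an additive constant (fix it e.g. by requiring ∫_0^3/2 u dx = 0).
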